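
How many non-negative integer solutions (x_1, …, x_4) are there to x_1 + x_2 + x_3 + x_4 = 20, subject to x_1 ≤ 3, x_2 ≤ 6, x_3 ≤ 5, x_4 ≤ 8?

Ignoring the caps, the number of non-negative solutions to x_1+…+x_4 = 20 is C(23,3) = 1771.
Subtract solutions that violate a single cap (substitute x_i' = x_i − (cap_i+1)): x_1 ≥ 4 gives C(19,3) = 969; x_2 ≥ 7 gives C(16,3) = 560; x_3 ≥ 6 gives C(17,3) = 680; x_4 ≥ 9 gives C(14,3) = 364. Together 2573.
Add back pairs where two caps are both exceeded: 220 + 286 + 120 + 120 + 35 + 56 = 837.
Subtract triples: 20 + 1 + 4 + 0 = 25.
By inclusion–exclusion the count is 1771 − 2573 + 837 − 25 = 10.

10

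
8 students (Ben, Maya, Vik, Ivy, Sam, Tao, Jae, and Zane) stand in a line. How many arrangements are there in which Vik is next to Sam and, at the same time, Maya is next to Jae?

Treat {Vik,Sam} as one block (2 orders) and {Maya,Jae} as another (2 orders).
That leaves 6 units to arrange: 2 × 2 × 6! = 4 × 720 = 2880.

2880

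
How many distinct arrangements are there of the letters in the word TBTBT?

10

Letter multiplicities in TBTBT: B×2, T×3.
Dividing 5! = 120 by 3!·2! = 12 for the repeated letters gives 10.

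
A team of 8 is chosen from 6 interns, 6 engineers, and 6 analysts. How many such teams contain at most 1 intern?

Split by how many interns are chosen (0 through 1).
Sum: C(6,0)·C(12,8) + C(6,1)·C(12,7) = 495 + 4752 = 5247.

5247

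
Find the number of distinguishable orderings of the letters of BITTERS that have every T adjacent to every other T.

Treat the 2 copies of T as a single block. The multiset to arrange is then {TT, B, E, I, R, S}, 6 items in all.
All 6 items are distinct, so there are (6)! = 720 arrangements.

720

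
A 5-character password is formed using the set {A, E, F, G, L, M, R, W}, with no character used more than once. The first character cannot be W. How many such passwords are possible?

5880

The first character has 8−1 = 7 choices (anything except W).
The remaining 4 characters are filled from the other 7 symbols without repetition: 7 × 6 × 5 × 4 = 840.
Total: 7 × 840 = 5880.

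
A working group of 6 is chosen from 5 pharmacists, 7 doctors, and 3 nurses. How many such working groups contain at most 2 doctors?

Split by how many doctors are chosen (0 through 2).
Sum: C(7,0)·C(8,6) + C(7,1)·C(8,5) + C(7,2)·C(8,4) = 28 + 392 + 1470 = 1890.

1890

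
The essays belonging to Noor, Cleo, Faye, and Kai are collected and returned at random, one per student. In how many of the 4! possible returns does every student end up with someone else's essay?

Let Aᵢ be the assignments in which student i gets their own essay. We want the size of the complement of A₁∪…∪A_4.
By inclusion–exclusion this is Σ_{j=0}^{4} (−1)^j C(4,j)·(4−j)!.
Computing: 24 − 24 + 12 − 4 + 1 = 9.

9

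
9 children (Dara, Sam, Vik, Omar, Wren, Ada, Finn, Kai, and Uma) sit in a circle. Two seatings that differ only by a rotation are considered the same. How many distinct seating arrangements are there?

40320

Around a circle, 9 distinct people have 9!/9 = (8)! = 40320 rotationally distinct seatings.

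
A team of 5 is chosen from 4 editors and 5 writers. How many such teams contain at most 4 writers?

125

Split by how many writers are chosen (0 through 4).
Sum: C(5,0)·C(4,5) + C(5,1)·C(4,4) + C(5,2)·C(4,3) + C(5,3)·C(4,2) + C(5,4)·C(4,1) = 0 + 5 + 40 + 60 + 20 = 125.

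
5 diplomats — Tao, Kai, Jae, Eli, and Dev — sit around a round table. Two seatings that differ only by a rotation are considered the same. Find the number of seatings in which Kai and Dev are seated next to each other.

Glue Kai and Dev into a block (2 internal orders). Seating 4 units around a circle gives (3)! arrangements.
So 2 × (3)! = 2 × 6 = 12.

12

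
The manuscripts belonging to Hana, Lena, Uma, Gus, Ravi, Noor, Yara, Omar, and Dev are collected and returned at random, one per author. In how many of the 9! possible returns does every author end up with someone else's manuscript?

This is the derangement count D_9: permutations of 9 items with no fixed point.
By inclusion–exclusion this is Σ_{j=0}^{9} (−1)^j C(9,j)·(9−j)!.
Computing: 362880 − 362880 + 181440 − 60480 + 15120 − 3024 + 504 − 72 + 9 − 1 = 133496.

133496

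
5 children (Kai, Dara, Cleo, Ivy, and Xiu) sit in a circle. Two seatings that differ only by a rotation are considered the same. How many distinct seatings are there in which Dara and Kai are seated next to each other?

Treat {Dara, Kai} as one unit (2 internal orders) and seat the resulting 4 units around the table: (3)! circular arrangements.
So 2 × (3)! = 2 × 6 = 12.

12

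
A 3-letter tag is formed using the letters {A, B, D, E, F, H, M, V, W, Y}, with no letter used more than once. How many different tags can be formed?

720

Choose and order 3 of the 10 symbols: the first letter has 10 options, the next 9, then 8.
10 × 9 × 8 = 720.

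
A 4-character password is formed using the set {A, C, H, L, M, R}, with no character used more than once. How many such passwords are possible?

With no repetition, fill the 4 characters in order: 6 choices, then 5, down to 3.
6 × 5 × 4 × 3 = 360.

360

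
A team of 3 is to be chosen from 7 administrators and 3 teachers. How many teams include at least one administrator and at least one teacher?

84

Unrestricted: C(10,3) = 120 ways to pick any 3 of the 10.
Selections missing a whole group: no administrators → C(3,3) = 1; no teachers → C(7,3) = 35.
Both groups omitted at once is impossible, so 120 − 36 = 84.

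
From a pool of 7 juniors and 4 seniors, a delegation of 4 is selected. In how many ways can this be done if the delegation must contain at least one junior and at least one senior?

With no constraint there are C(11,4) = 330 possible selections.
Selections missing a whole group: no juniors → C(4,4) = 1; no seniors → C(7,4) = 35.
Both groups omitted at once is impossible, so 330 − 36 = 294.

294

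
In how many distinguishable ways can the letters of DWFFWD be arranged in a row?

DWFFWD has 6 letters with D appearing twice, F appearing twice, and W appearing twice.
Dividing 6! = 720 by 2!·2!·2! = 8 for the repeated letters gives 90.

90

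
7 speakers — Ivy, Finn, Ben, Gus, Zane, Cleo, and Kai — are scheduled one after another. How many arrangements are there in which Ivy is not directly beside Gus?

There are 7! = 5040 arrangements in all. If Ivy and Gus are adjacent, merging them into one block gives 2·(6)! = 1440 arrangements.
So 5040 − 1440 = 3600 arrangements keep them apart.

3600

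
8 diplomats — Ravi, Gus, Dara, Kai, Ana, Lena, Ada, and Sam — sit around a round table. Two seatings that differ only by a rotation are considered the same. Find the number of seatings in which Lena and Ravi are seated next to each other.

Glue Lena and Ravi into a block (2 internal orders). Seating 7 units around a circle gives (6)! arrangements.
So 2 × (6)! = 2 × 720 = 1440.

1440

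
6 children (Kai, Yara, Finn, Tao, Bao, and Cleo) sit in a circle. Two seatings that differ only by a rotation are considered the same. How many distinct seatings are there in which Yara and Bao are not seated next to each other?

Without the restriction there are (5)! = 120 seatings.
Seatings with Yara beside Bao: treat them as a block with 2 internal orders, giving 2 × (4)! = 48.
Subtracting, 120 − 48 = 72.

72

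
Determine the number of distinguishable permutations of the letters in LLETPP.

The 6 letters of LLETPP have repeats: L appearing twice and P appearing twice.
So there are 6! / (2!·2!) = 180 distinguishable arrangements.

180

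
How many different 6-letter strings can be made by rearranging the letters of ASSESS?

30

ASSESS has 6 letters with S appearing 4 times.
Dividing 6! = 720 by 4! = 24 for the repeated letters gives 30.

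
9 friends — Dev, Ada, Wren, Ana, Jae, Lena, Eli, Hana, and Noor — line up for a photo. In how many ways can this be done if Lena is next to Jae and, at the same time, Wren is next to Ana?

20160

Treat {Lena,Jae} as one block (2 orders) and {Wren,Ana} as another (2 orders).
That leaves 7 units to arrange: 2 × 2 × 7! = 4 × 5040 = 20160.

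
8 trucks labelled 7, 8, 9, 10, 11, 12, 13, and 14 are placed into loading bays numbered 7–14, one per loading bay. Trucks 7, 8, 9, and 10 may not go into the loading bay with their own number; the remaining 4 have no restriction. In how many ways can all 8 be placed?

Let Aᵢ (for 7 ≤ i ≤ 10) be the placements that put truck i in its forbidden loading bay. Any j of these fix j positions, leaving (8−j)! ways to fill the rest, and there are C(4,j) ways to pick which j.
By inclusion–exclusion, the number of valid placements is Σ_{j=0}^{4} (−1)^j C(4,j)·(8−j)!.
Computing: 40320 − 20160 + 4320 − 480 + 24 = 24024.

24024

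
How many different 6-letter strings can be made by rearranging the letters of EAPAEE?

The 6 letters of EAPAEE have repeats: A appearing twice and E appearing 3 times.
The number of distinct arrangements is 6!/(3!·2!) = 720/12 = 60.

60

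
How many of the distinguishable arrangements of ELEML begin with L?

12

Fix L in the first position and arrange the remaining 4 letters.
Those 4 letters have E appearing twice, giving (4)!/(2!) = 12.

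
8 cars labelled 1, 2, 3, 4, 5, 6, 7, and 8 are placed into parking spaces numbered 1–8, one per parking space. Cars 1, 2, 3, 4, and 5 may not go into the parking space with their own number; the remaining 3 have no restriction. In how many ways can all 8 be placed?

21234

Let Aᵢ (for 1 ≤ i ≤ 5) be the placements that put car i in its forbidden parking space. Any j of these fix j positions, leaving (8−j)! ways to fill the rest, and there are C(5,j) ways to pick which j.
By inclusion–exclusion, the number of valid placements is Σ_{j=0}^{5} (−1)^j C(5,j)·(8−j)!.
Computing: 40320 − 25200 + 7200 − 1200 + 120 − 6 = 21234.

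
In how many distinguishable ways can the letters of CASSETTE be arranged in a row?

5040

Letter multiplicities in CASSETTE: A×1, C×1, E×2, S×2, T×2.
So there are 8! / (2!·2!·2!) = 5040 distinguishable arrangements.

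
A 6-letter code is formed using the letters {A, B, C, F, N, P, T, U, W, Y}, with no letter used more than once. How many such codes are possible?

This is a permutation of 6 out of 10: P(10,6) = 10!/4!.
That product is 10 × 9 × 8 × 7 × 6 × 5 = 151200.

151200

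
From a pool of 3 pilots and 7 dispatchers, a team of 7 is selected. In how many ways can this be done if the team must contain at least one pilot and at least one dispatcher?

119

Unrestricted: C(10,7) = 120 ways to pick any 7 of the 10.
Subtract selections that omit an entire group: no pilots → C(7,7) = 1; no dispatchers → C(3,7) = 0.
Both groups omitted at once is impossible, so 120 − 1 = 119.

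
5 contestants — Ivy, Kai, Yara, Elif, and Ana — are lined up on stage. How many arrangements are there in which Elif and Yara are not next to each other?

72

There are 5! = 120 arrangements in all. If Elif and Yara are adjacent, merging them into one block gives 2·(4)! = 48 arrangements.
So 120 − 48 = 72 arrangements keep them apart.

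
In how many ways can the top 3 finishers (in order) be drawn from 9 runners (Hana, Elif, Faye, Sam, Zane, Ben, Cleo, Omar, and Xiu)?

This is an ordered selection of 3 from 9: P(9,3).
That gives 9 × 8 × 7 = 504.

504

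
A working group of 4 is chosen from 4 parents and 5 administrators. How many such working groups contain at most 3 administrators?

121

Split by how many administrators are chosen (0 through 3).
Sum: C(5,0)·C(4,4) + C(5,1)·C(4,3) + C(5,2)·C(4,2) + C(5,3)·C(4,1) = 1 + 20 + 60 + 40 = 121.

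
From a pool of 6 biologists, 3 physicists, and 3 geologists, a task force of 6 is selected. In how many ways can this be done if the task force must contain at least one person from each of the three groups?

Unrestricted: C(12,6) = 924 ways to pick any 6 of the 12.
Subtract selections that omit an entire group: no biologists → C(6,6) = 1; no physicists → C(9,6) = 84; no geologists → C(9,6) = 84.
Add back selections omitting two groups (i.e. drawn from a single group): C(6,6) + C(3,6) + C(3,6) = 1.
By inclusion–exclusion: 924 − 169 + 1 = 756.

756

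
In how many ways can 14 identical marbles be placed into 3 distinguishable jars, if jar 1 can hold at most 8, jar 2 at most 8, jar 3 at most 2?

12

Without the upper bounds there are C(16,2) = 120 ways to split 14 among 3 jars.
Subtract solutions that violate a single cap (substitute x_i' = x_i − (cap_i+1)): x_1 ≥ 9 gives C(7,2) = 21; x_2 ≥ 9 gives C(7,2) = 21; x_3 ≥ 3 gives C(13,2) = 78. Together 120.
Add back pairs where two caps are both exceeded: 0 + 6 + 6 = 12.
By inclusion–exclusion the count is 120 − 120 + 12 = 12.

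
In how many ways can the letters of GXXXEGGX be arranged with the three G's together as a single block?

Treat the 3 copies of G as a single block. The multiset to arrange is then {GGG, E, X, X, X, X}, 6 items in all.
That gives (6)!/(4!) = 30 arrangements.

30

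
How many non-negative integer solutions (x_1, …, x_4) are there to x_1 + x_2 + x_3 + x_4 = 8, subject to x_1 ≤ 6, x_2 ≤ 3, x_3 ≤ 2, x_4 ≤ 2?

Ignoring the caps, the number of non-negative solutions to x_1+…+x_4 = 8 is C(11,3) = 165.
Subtract solutions that violate a single cap (substitute x_i' = x_i − (cap_i+1)): x_1 ≥ 7 gives C(4,3) = 4; x_2 ≥ 4 gives C(7,3) = 35; x_3 ≥ 3 gives C(8,3) = 56; x_4 ≥ 3 gives C(8,3) = 56. Together 151.
Add back pairs where two caps are both exceeded: 0 + 0 + 0 + 4 + 4 + 10 = 18.
By inclusion–exclusion the count is 165 − 151 + 18 = 32.

32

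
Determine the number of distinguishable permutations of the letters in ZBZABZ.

60

Letter multiplicities in ZBZABZ: A×1, B×2, Z×3.
Dividing 6! = 720 by 3!·2! = 12 for the repeated letters gives 60.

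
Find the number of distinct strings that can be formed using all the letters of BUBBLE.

BUBBLE has 6 letters with B appearing 3 times.
The number of distinct arrangements is 6!/(3!) = 720/6 = 120.

120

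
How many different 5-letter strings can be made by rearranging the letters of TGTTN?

Letter multiplicities in TGTTN: G×1, N×1, T×3.
Dividing 5! = 120 by 3! = 6 for the repeated letters gives 20.

20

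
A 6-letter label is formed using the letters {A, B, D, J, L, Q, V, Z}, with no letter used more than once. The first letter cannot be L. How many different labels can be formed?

The first letter has 8−1 = 7 choices (anything except L).
The remaining 5 letters are filled from the other 7 symbols without repetition: 7 × 6 × 5 × 4 × 3 = 2520.
Total: 7 × 2520 = 17640.

17640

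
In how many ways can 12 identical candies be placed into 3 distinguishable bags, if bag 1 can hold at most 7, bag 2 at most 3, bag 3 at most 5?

10

By stars and bars, unrestricted non-negative solutions to x_1+…+x_3 = 12 number C(12+2,2) = 91.
Subtract solutions that violate a single cap (substitute x_i' = x_i − (cap_i+1)): x_1 ≥ 8 gives C(6,2) = 15; x_2 ≥ 4 gives C(10,2) = 45; x_3 ≥ 6 gives C(8,2) = 28. Together 88.
Add back pairs where two caps are both exceeded: 1 + 0 + 6 = 7.
By inclusion–exclusion the count is 91 − 88 + 7 = 10.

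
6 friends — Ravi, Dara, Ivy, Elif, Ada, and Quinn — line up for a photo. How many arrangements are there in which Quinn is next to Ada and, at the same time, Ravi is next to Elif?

Treat {Quinn,Ada} as one block (2 orders) and {Ravi,Elif} as another (2 orders).
That leaves 4 units to arrange: 2 × 2 × 4! = 4 × 24 = 96.

96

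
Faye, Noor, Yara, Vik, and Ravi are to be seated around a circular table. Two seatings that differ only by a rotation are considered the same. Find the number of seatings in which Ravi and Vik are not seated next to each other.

All circular seatings of 5 people number (4)! = 24.
Those with Ravi next to Vik: fuse the pair into one unit and seat 4 units around a circle — 2·(3)! = 12.
Subtracting, 24 − 12 = 12.

12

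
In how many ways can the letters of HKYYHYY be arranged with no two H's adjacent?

There are 7!/(4!·2!) = 105 arrangements of HKYYHYY in total.
If the two H's are adjacent, glue them into one block, leaving 6 items to arrange: (6)!/(4!) = 30 ways.
Hence 105 − 30 = 75.

75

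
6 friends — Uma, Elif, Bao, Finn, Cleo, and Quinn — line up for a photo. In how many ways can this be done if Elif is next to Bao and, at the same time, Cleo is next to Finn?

Treat {Elif,Bao} as one block (2 orders) and {Cleo,Finn} as another (2 orders).
That leaves 4 units to arrange: 2 × 2 × 4! = 4 × 24 = 96.

96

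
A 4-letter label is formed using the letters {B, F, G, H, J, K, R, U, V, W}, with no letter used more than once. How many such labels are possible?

This is a permutation of 4 out of 10: P(10,4) = 10!/6!.
10 × 9 × 8 × 7 = 5040.

5040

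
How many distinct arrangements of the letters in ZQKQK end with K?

12

With the last slot taken by K, it remains to arrange the other 4 letters (ZQQK).
Those 4 letters have Q appearing twice, giving (4)!/(2!) = 12.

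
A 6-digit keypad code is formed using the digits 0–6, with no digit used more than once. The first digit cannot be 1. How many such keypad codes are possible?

The first digit has 7−1 = 6 choices (anything except 1).
The remaining 5 digits are filled from the other 6 symbols without repetition: 6 × 5 × 4 × 3 × 2 = 720.
Total: 6 × 720 = 4320.

4320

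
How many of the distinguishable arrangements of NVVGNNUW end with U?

420

Fix U in the last position and arrange the remaining 7 letters.
Those 7 letters have N appearing 3 times and V appearing twice, giving (7)!/(3!·2!) = 420.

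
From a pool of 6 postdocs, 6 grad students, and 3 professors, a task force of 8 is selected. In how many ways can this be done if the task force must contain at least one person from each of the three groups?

5922

With no constraint there are C(15,8) = 6435 possible selections.
Selections missing a whole group: no postdocs → C(9,8) = 9; no grad students → C(9,8) = 9; no professors → C(12,8) = 495.
Add back selections omitting two groups (i.e. drawn from a single group): C(6,8) + C(6,8) + C(3,8) = 0.
By inclusion–exclusion: 6435 − 513 + 0 = 5922.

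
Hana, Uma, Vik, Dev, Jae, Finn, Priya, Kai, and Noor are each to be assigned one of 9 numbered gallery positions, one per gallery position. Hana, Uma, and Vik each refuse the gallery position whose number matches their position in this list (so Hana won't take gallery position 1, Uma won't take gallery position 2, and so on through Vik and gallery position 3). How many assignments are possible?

256320

Let Aᵢ (for i ∈ {1, 2, 3}) be the placements that put person i in their forbidden gallery position. Any j of these fix j positions, leaving (9−j)! ways to fill the rest, and there are C(3,j) ways to pick which j.
By inclusion–exclusion, the number of valid placements is Σ_{j=0}^{3} (−1)^j C(3,j)·(9−j)!.
Computing: 362880 − 120960 + 15120 − 720 = 256320.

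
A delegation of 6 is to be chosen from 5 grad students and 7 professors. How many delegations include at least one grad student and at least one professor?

Unrestricted: C(12,6) = 924 ways to pick any 6 of the 12.
Subtract selections that omit an entire group: no grad students → C(7,6) = 7; no professors → C(5,6) = 0.
Both groups omitted at once is impossible, so 924 − 7 = 917.

917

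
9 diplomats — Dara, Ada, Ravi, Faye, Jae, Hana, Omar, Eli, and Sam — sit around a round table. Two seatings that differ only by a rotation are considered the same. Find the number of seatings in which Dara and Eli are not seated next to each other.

All circular seatings of 9 people number (8)! = 40320.
Those with Dara next to Eli: fuse the pair into one unit and seat 8 units around a circle — 2·(7)! = 10080.
Subtracting, 40320 − 10080 = 30240.

30240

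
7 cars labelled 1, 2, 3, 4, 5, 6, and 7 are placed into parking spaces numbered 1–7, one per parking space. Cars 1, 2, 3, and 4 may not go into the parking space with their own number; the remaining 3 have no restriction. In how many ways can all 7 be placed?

Let Aᵢ (for 1 ≤ i ≤ 4) be the placements that put car i in its forbidden parking space. Any j of these fix j positions, leaving (7−j)! ways to fill the rest, and there are C(4,j) ways to pick which j.
By inclusion–exclusion, the number of valid placements is Σ_{j=0}^{4} (−1)^j C(4,j)·(7−j)!.
Computing: 5040 − 2880 + 720 − 96 + 6 = 2790.

2790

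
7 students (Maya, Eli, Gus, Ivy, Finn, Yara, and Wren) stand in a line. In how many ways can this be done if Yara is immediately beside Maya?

Glue Yara and Maya into one block (2 internal orders), leaving 6 units to arrange in a row.
So the count is 2·(6)! = 1440.

1440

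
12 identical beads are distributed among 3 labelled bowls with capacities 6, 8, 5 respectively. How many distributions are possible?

32

Ignoring the caps, the number of non-negative solutions to x_1+…+x_3 = 12 is C(14,2) = 91.
Subtract solutions that violate a single cap (substitute x_i' = x_i − (cap_i+1)): x_1 ≥ 7 gives C(7,2) = 21; x_2 ≥ 9 gives C(5,2) = 10; x_3 ≥ 6 gives C(8,2) = 28. Together 59.
No two caps can be exceeded simultaneously, so the pair terms are all 0.
By inclusion–exclusion the count is 91 − 59 + 0 = 32.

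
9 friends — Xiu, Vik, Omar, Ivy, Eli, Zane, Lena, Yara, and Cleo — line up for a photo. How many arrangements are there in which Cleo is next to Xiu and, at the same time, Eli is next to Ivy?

Treat {Cleo,Xiu} as one block (2 orders) and {Eli,Ivy} as another (2 orders).
That leaves 7 units to arrange: 2 × 2 × 7! = 4 × 5040 = 20160.

20160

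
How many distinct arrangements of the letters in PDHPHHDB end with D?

420

With the last slot taken by D, it remains to arrange the other 7 letters (PHPHHDB).
Those 7 letters have H appearing 3 times and P appearing twice, giving (7)!/(3!·2!) = 420.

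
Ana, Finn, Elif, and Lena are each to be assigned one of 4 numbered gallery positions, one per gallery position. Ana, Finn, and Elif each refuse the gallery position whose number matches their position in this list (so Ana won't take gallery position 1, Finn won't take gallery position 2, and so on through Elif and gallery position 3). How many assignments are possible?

Let Aᵢ (for i ∈ {1, 2, 3}) be the placements that put person i in their forbidden gallery position. Any j of these fix j positions, leaving (4−j)! ways to fill the rest, and there are C(3,j) ways to pick which j.
By inclusion–exclusion, the number of valid placements is Σ_{j=0}^{3} (−1)^j C(3,j)·(4−j)!.
Computing: 24 − 18 + 6 − 1 = 11.

11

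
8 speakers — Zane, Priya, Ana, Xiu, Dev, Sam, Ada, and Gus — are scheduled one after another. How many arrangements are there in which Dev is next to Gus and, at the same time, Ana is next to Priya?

Treat {Dev,Gus} as one block (2 orders) and {Ana,Priya} as another (2 orders).
That leaves 6 units to arrange: 2 × 2 × 6! = 4 × 720 = 2880.

2880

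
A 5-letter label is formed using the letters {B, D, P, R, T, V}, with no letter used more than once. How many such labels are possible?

With no repetition, fill the 5 letters in order: 6 choices, then 5, down to 2.
That product is 6 × 5 × 4 × 3 × 2 = 720.

720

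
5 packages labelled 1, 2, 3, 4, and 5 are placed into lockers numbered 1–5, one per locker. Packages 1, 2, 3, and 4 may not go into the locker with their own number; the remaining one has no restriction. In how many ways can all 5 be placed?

53

Let Aᵢ (for 1 ≤ i ≤ 4) be the placements that put package i in its forbidden locker. Any j of these fix j positions, leaving (5−j)! ways to fill the rest, and there are C(4,j) ways to pick which j.
By inclusion–exclusion, the number of valid placements is Σ_{j=0}^{4} (−1)^j C(4,j)·(5−j)!.
Computing: 120 − 96 + 36 − 8 + 1 = 53.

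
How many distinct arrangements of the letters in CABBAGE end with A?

360

With the last slot taken by A, it remains to arrange the other 6 letters (CBBAGE).
Those 6 letters have B appearing twice, giving (6)!/(2!) = 360.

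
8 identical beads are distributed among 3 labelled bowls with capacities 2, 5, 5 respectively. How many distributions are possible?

Ignoring the caps, the number of non-negative solutions to x_1+…+x_3 = 8 is C(10,2) = 45.
Subtract solutions that violate a single cap (substitute x_i' = x_i − (cap_i+1)): x_1 ≥ 3 gives C(7,2) = 21; x_2 ≥ 6 gives C(4,2) = 6; x_3 ≥ 6 gives C(4,2) = 6. Together 33.
No two caps can be exceeded simultaneously, so the pair terms are all 0.
By inclusion–exclusion the count is 45 − 33 + 0 = 12.

12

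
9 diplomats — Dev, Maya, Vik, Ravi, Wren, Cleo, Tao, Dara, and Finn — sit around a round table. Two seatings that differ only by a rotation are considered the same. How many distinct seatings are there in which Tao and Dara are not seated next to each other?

30240

Without the restriction there are (8)! = 40320 seatings.
Seatings with Tao beside Dara: treat them as a block with 2 internal orders, giving 2 × (7)! = 10080.
Subtracting, 40320 − 10080 = 30240.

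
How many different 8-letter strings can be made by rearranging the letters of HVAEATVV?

Letter multiplicities in HVAEATVV: A×2, E×1, H×1, T×1, V×3.
So there are 8! / (3!·2!) = 3360 distinguishable arrangements.

3360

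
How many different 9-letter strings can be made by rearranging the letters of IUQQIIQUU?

1680

The 9 letters of IUQQIIQUU have repeats: I appearing 3 times, Q appearing 3 times, and U appearing 3 times.
Dividing 9! = 362880 by 3!·3!·3! = 216 for the repeated letters gives 1680.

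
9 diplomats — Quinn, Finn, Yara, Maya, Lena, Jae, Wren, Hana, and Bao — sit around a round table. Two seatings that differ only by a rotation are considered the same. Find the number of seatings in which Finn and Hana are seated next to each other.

10080

Glue Finn and Hana into a block (2 internal orders). Seating 8 units around a circle gives (7)! arrangements.
So 2 × (7)! = 2 × 5040 = 10080.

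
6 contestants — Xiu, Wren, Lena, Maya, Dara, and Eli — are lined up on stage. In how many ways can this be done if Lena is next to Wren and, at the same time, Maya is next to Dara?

96

Treat {Lena,Wren} as one block (2 orders) and {Maya,Dara} as another (2 orders).
That leaves 4 units to arrange: 2 × 2 × 4! = 4 × 24 = 96.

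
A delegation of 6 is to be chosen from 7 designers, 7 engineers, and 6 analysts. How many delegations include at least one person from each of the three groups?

32340

Total 6-person selections from all 20: C(20,6) = 38760.
Subtract selections that omit an entire group: no designers → C(13,6) = 1716; no engineers → C(13,6) = 1716; no analysts → C(14,6) = 3003.
Add back selections omitting two groups (i.e. drawn from a single group): C(7,6) + C(7,6) + C(6,6) = 15.
By inclusion–exclusion: 38760 − 6435 + 15 = 32340.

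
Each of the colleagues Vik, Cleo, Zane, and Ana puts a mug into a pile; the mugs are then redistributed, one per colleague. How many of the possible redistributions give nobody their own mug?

9

This is the derangement count D_4: permutations of 4 items with no fixed point.
By inclusion–exclusion this is Σ_{j=0}^{4} (−1)^j C(4,j)·(4−j)!.
Computing: 24 − 24 + 12 − 4 + 1 = 9.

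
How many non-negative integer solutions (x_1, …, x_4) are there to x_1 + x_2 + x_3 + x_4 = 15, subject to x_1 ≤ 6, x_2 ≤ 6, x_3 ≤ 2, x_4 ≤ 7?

Ignoring the caps, the number of non-negative solutions to x_1+…+x_4 = 15 is C(18,3) = 816.
Subtract solutions that violate a single cap (substitute x_i' = x_i − (cap_i+1)): x_1 ≥ 7 gives C(11,3) = 165; x_2 ≥ 7 gives C(11,3) = 165; x_3 ≥ 3 gives C(15,3) = 455; x_4 ≥ 8 gives C(10,3) = 120. Together 905.
Add back pairs where two caps are both exceeded: 4 + 56 + 1 + 56 + 1 + 35 = 153.
By inclusion–exclusion the count is 816 − 905 + 153 = 64.

64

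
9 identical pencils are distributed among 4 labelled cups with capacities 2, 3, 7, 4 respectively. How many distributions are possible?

By stars and bars, unrestricted non-negative solutions to x_1+…+x_4 = 9 number C(9+3,3) = 220.
Subtract solutions that violate a single cap (substitute x_i' = x_i − (cap_i+1)): x_1 ≥ 3 gives C(9,3) = 84; x_2 ≥ 4 gives C(8,3) = 56; x_3 ≥ 8 gives C(4,3) = 4; x_4 ≥ 5 gives C(7,3) = 35. Together 179.
Add back pairs where two caps are both exceeded: 10 + 0 + 4 + 0 + 1 + 0 = 15.
By inclusion–exclusion the count is 220 − 179 + 15 = 56.

56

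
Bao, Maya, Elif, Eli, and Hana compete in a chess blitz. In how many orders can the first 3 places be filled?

60

This is an ordered selection of 3 from 5: P(5,3).
That gives 5 × 4 × 3 = 60.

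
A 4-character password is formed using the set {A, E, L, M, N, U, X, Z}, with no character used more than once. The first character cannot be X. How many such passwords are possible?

1470

The first character has 8−1 = 7 choices (anything except X).
The remaining 3 characters are filled from the other 7 symbols without repetition: 7 × 6 × 5 = 210.
Total: 7 × 210 = 1470.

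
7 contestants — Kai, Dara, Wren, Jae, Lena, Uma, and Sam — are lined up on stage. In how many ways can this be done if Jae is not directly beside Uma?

3600

Of the 7! = 5040 arrangements, those with Jae and Uma adjacent number 2 × 6! = 1440 (treat the pair as a block with 2 internal orders).
Complementary counting: 5040 − 1440 = 3600.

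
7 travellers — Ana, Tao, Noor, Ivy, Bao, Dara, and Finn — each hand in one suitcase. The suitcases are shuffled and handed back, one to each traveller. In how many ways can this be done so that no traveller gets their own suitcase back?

Count assignments avoiding every fixed point. For any j of the 7 travellers fixed to their own suitcase, the other 7−j can be arranged in (7−j)! ways.
By inclusion–exclusion this is Σ_{j=0}^{7} (−1)^j C(7,j)·(7−j)!.
Computing: 5040 − 5040 + 2520 − 840 + 210 − 42 + 7 − 1 = 1854.

1854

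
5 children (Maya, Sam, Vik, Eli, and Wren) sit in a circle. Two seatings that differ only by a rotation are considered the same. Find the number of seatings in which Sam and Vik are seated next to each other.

Treat {Sam, Vik} as one unit (2 internal orders) and seat the resulting 4 units around the table: (3)! circular arrangements.
So 2 × (3)! = 2 × 6 = 12.

12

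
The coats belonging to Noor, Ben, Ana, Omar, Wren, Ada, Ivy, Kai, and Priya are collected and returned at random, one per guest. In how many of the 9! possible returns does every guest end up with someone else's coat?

Count assignments avoiding every fixed point. For any j of the 9 guests fixed to their own coat, the other 9−j can be arranged in (9−j)! ways.
By inclusion–exclusion this is Σ_{j=0}^{9} (−1)^j C(9,j)·(9−j)!.
Computing: 362880 − 362880 + 181440 − 60480 + 15120 − 3024 + 504 − 72 + 9 − 1 = 133496.

133496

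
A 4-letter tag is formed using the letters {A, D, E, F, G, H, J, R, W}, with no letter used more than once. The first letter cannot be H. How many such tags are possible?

2688

The first letter has 9−1 = 8 choices (anything except H).
The remaining 3 letters are filled from the other 8 symbols without repetition: 8 × 7 × 6 = 336.
Total: 8 × 336 = 2688.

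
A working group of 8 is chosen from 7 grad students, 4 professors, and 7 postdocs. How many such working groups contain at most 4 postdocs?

39897

Split by how many postdocs are chosen (0 through 4).
Sum: C(7,0)·C(11,8) + C(7,1)·C(11,7) + C(7,2)·C(11,6) + C(7,3)·C(11,5) + C(7,4)·C(11,4) = 165 + 2310 + 9702 + 16170 + 11550 = 39897.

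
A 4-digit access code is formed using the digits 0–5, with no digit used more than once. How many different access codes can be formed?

360

This is a permutation of 4 out of 6: P(6,4) = 6!/2!.
That product is 6 × 5 × 4 × 3 = 360.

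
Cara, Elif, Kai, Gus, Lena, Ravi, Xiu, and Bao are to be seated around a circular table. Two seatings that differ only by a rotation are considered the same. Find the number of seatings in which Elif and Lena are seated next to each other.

Treat {Elif, Lena} as one unit (2 internal orders) and seat the resulting 7 units around the table: (6)! circular arrangements.
So 2 × (6)! = 2 × 720 = 1440.

1440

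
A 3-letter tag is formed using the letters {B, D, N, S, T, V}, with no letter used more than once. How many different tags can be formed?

120

This is a permutation of 3 out of 6: P(6,3) = 6!/3!.
6 × 5 × 4 = 120.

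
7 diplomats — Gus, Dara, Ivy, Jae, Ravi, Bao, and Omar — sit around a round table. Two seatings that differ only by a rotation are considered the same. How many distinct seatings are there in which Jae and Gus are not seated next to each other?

All circular seatings of 7 people number (6)! = 720.
Those with Jae next to Gus: fuse the pair into one unit and seat 6 units around a circle — 2·(5)! = 240.
Subtracting, 720 − 240 = 480.

480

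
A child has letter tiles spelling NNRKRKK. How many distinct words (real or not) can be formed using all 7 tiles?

210

Letter multiplicities in NNRKRKK: K×3, N×2, R×2.
Dividing 7! = 5040 by 3!·2!·2! = 24 for the repeated letters gives 210.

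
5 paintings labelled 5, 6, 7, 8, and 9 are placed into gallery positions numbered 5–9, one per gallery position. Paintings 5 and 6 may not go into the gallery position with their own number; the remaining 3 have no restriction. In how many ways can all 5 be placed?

78

Let Aᵢ (for i ∈ {5, 6}) be the placements that put painting i in its forbidden gallery position. Any j of these fix j positions, leaving (5−j)! ways to fill the rest, and there are C(2,j) ways to pick which j.
By inclusion–exclusion, the number of valid placements is Σ_{j=0}^{2} (−1)^j C(2,j)·(5−j)!.
Computing: 120 − 48 + 6 = 78.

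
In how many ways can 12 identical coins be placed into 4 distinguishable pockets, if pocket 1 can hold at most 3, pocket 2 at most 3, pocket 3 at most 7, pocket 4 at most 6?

79

Without the upper bounds there are C(15,3) = 455 ways to split 12 among 4 pockets.
Subtract solutions that violate a single cap (substitute x_i' = x_i − (cap_i+1)): x_1 ≥ 4 gives C(11,3) = 165; x_2 ≥ 4 gives C(11,3) = 165; x_3 ≥ 8 gives C(7,3) = 35; x_4 ≥ 7 gives C(8,3) = 56. Together 421.
Add back pairs where two caps are both exceeded: 35 + 1 + 4 + 1 + 4 + 0 = 45.
By inclusion–exclusion the count is 455 − 421 + 45 = 79.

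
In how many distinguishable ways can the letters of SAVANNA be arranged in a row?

The 7 letters of SAVANNA have repeats: A appearing 3 times and N appearing twice.
So there are 7! / (3!·2!) = 420 distinguishable arrangements.

420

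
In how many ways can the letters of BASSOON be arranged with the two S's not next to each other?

900

There are 7!/(2!·2!) = 1260 arrangements of BASSOON in total.
Arrangements with the S's together: treat SS as one letter, giving (6)!/(2!) = 360.
Subtracting, 1260 − 360 = 900 arrangements keep the S's apart.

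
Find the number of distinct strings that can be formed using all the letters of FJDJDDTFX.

15120

Letter multiplicities in FJDJDDTFX: D×3, F×2, J×2, T×1, X×1.
The number of distinct arrangements is 9!/(3!·2!·2!) = 362880/24 = 15120.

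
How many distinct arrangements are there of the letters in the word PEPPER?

PEPPER has 6 letters with E appearing twice and P appearing 3 times.
The number of distinct arrangements is 6!/(3!·2!) = 720/12 = 60.

60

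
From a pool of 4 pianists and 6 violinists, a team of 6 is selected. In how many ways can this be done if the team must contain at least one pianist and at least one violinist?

209

With no constraint there are C(10,6) = 210 possible selections.
Subtract selections that omit an entire group: no pianists → C(6,6) = 1; no violinists → C(4,6) = 0.
Both groups omitted at once is impossible, so 210 − 1 = 209.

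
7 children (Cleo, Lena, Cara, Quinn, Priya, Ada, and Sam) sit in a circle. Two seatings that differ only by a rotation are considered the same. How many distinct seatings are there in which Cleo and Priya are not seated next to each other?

480

Without the restriction there are (6)! = 720 seatings.
Seatings with Cleo beside Priya: treat them as a block with 2 internal orders, giving 2 × (5)! = 240.
Subtracting, 720 − 240 = 480.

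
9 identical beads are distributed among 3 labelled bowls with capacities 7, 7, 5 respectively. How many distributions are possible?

39

Ignoring the caps, the number of non-negative solutions to x_1+…+x_3 = 9 is C(11,2) = 55.
Subtract solutions that violate a single cap (substitute x_i' = x_i − (cap_i+1)): x_1 ≥ 8 gives C(3,2) = 3; x_2 ≥ 8 gives C(3,2) = 3; x_3 ≥ 6 gives C(5,2) = 10. Together 16.
No two caps can be exceeded simultaneously, so the pair terms are all 0.
By inclusion–exclusion the count is 55 − 16 + 0 = 39.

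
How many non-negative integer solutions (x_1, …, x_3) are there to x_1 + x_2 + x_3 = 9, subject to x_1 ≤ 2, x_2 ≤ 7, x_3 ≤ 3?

9

By stars and bars, unrestricted non-negative solutions to x_1+…+x_3 = 9 number C(9+2,2) = 55.
Subtract solutions that violate a single cap (substitute x_i' = x_i − (cap_i+1)): x_1 ≥ 3 gives C(8,2) = 28; x_2 ≥ 8 gives C(3,2) = 3; x_3 ≥ 4 gives C(7,2) = 21. Together 52.
Add back pairs where two caps are both exceeded: 0 + 6 + 0 = 6.
By inclusion–exclusion the count is 55 − 52 + 6 = 9.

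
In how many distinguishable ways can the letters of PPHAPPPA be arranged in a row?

PPHAPPPA has 8 letters with A appearing twice and P appearing 5 times.
So there are 8! / (5!·2!) = 168 distinguishable arrangements.

168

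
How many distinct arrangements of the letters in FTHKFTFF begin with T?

With the first slot taken by T, it remains to arrange the other 7 letters (FHKFTFF).
Those 7 letters have F appearing 4 times, giving (7)!/(4!) = 210.

210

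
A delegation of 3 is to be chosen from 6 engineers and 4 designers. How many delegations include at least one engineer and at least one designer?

96

Total 3-person selections from all 10: C(10,3) = 120.
Selections missing a whole group: no engineers → C(4,3) = 4; no designers → C(6,3) = 20.
Both groups omitted at once is impossible, so 120 − 24 = 96.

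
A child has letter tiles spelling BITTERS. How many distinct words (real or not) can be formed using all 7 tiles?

2520

The 7 letters of BITTERS have repeats: T appearing twice.
So there are 7! / (2!) = 2520 distinguishable arrangements.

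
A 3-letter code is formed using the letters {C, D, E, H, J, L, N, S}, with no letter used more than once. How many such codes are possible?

Choose and order 3 of the 8 symbols: the first letter has 8 options, the next 7, then 6.
8 × 7 × 6 = 336.

336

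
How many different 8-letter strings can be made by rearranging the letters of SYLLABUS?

SYLLABUS has 8 letters with L appearing twice and S appearing twice.
Dividing 8! = 40320 by 2!·2! = 4 for the repeated letters gives 10080.

10080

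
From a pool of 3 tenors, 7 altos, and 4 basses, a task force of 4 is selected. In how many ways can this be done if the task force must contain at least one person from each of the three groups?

Unrestricted: C(14,4) = 1001 ways to pick any 4 of the 14.
Selections missing a whole group: no tenors → C(11,4) = 330; no altos → C(7,4) = 35; no basses → C(10,4) = 210.
Add back selections omitting two groups (i.e. drawn from a single group): C(3,4) + C(7,4) + C(4,4) = 36.
By inclusion–exclusion: 1001 − 575 + 36 = 462.

462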